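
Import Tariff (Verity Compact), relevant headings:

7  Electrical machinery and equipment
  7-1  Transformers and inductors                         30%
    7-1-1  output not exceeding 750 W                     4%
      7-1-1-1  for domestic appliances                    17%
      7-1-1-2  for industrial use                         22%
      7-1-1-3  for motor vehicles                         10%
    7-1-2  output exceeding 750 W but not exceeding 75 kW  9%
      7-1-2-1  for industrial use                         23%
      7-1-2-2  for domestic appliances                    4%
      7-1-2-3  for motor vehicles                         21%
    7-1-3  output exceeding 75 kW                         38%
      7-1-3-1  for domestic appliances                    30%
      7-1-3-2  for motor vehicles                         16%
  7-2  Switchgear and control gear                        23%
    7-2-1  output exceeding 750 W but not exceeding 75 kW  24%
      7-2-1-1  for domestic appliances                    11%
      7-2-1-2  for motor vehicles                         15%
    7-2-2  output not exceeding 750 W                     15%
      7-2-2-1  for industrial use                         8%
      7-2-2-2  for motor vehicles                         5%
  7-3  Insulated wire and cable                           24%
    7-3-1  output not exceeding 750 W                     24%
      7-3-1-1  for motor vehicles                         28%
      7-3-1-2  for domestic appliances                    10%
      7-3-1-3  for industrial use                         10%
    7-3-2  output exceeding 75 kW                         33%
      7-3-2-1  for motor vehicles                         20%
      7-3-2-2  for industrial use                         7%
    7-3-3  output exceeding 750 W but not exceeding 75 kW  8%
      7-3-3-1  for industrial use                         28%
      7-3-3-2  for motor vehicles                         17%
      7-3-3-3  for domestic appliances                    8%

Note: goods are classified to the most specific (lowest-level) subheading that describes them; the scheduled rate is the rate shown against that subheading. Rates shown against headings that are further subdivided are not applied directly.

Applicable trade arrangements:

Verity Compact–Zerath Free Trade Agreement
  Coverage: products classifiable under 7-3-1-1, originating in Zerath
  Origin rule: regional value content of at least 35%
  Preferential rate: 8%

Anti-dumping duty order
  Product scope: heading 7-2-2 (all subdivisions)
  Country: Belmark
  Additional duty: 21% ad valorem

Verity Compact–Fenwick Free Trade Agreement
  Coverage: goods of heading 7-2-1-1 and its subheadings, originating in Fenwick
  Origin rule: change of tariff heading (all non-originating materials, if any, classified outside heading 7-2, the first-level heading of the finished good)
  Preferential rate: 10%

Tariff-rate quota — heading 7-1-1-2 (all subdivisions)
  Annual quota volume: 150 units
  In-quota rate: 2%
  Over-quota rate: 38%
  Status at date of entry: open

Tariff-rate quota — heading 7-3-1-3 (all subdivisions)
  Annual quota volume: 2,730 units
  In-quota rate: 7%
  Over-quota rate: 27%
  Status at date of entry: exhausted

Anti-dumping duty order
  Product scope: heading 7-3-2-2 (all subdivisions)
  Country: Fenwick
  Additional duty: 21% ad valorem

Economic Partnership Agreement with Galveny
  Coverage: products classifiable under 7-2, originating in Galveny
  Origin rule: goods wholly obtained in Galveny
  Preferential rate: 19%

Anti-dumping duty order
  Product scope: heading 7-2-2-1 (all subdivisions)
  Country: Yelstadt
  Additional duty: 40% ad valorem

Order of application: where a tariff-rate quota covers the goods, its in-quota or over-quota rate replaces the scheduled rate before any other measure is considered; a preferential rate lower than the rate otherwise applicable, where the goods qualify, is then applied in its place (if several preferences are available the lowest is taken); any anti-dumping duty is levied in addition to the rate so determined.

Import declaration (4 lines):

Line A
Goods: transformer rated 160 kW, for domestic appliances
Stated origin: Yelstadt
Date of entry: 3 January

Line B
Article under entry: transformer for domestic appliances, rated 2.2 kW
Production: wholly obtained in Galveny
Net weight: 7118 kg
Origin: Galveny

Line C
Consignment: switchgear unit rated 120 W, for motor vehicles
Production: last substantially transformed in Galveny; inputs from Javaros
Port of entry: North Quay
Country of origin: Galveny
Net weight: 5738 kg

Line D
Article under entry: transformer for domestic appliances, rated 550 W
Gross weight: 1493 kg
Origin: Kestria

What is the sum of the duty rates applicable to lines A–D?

56%

Line A: transformer → 7-1; rated 160 kW → 7-1-3; for domestic appliances → 7-1-3-1. Scheduled 30%. No special measure applies. → 30%.
Line B: transformer → 7-1; rated 2.2 kW → 7-1-2; for domestic appliances → 7-1-2-2. Scheduled 4%. Galveny agreement on 7-2: 7-1-2-2 not covered. → 4%.
Line C: switchgear unit → 7-2; rated 120 W → 7-2-2; for motor vehicles → 7-2-2-2. Scheduled 5%. Galveny agreement on 7-2: not wholly obtained. → 5%.
Line D: transformer → 7-1; rated 550 W → 7-1-1; for domestic appliances → 7-1-1-1. Scheduled 17%. No special measure applies. → 17%.
Sum: 30% + 4% + 5% + 17% = 56%.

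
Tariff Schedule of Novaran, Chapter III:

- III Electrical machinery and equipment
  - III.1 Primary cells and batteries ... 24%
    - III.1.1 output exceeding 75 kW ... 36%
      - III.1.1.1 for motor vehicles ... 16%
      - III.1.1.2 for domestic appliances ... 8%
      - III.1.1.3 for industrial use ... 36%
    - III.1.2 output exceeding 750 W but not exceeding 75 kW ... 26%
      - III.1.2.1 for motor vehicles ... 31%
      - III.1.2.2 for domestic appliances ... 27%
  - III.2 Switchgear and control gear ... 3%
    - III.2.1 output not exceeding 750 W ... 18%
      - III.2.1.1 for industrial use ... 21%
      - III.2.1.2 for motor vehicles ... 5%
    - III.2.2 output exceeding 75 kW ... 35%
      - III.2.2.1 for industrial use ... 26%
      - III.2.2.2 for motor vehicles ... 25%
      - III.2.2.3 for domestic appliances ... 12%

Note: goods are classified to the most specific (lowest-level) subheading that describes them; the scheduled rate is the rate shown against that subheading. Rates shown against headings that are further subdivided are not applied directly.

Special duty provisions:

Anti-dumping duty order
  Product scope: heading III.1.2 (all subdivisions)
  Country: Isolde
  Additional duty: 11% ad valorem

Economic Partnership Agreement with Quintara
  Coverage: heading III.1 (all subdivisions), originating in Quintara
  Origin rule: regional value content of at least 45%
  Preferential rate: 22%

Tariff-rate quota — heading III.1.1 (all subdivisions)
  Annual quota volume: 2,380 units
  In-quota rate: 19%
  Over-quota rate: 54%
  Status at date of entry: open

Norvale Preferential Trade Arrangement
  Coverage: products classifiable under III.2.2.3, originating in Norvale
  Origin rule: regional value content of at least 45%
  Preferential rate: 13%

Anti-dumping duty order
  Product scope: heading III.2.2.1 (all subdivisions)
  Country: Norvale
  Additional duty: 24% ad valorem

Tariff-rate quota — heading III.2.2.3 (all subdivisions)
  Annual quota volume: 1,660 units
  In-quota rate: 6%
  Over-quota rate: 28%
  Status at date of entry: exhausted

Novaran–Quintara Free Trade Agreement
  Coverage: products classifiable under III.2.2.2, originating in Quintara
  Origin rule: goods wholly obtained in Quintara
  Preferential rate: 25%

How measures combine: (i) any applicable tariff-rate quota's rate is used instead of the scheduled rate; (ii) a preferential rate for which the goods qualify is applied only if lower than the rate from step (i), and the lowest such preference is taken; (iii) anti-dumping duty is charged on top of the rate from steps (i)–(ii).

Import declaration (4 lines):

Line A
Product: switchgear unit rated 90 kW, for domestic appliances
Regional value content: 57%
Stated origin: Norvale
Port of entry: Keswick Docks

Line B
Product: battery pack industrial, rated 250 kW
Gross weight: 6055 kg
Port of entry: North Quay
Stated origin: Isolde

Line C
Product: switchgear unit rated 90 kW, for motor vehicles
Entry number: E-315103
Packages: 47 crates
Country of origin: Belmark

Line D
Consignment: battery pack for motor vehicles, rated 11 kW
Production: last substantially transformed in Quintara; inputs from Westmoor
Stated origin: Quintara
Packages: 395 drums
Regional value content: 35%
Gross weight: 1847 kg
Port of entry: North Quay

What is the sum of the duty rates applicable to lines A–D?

88%

Line A: switchgear unit → III.2; rated 90 kW → III.2.2; for domestic appliances → III.2.2.3. Scheduled 12%. quota on III.2.2.3 exhausted → over-quota 28%; Norvale agreement on III.2.2.3: RVC ≥ 45% → 13% available; preferential 13%. → 13%.
Line B: battery pack → III.1; rated 250 kW → III.1.1; industrial → III.1.1.3. Scheduled 36%. quota on III.1.1 open → in-quota 19%. → 19%.
Line C: switchgear unit → III.2; rated 90 kW → III.2.2; for motor vehicles → III.2.2.2. Scheduled 25%. No special measure applies. → 25%.
Line D: battery pack → III.1; rated 11 kW → III.1.2; for motor vehicles → III.1.2.1. Scheduled 31%. Quintara agreement on III.1: RVC < 45%; Quintara agreement on III.2.2.2: III.1.2.1 not covered. → 31%.
Sum: 13% + 19% + 25% + 31% = 88%.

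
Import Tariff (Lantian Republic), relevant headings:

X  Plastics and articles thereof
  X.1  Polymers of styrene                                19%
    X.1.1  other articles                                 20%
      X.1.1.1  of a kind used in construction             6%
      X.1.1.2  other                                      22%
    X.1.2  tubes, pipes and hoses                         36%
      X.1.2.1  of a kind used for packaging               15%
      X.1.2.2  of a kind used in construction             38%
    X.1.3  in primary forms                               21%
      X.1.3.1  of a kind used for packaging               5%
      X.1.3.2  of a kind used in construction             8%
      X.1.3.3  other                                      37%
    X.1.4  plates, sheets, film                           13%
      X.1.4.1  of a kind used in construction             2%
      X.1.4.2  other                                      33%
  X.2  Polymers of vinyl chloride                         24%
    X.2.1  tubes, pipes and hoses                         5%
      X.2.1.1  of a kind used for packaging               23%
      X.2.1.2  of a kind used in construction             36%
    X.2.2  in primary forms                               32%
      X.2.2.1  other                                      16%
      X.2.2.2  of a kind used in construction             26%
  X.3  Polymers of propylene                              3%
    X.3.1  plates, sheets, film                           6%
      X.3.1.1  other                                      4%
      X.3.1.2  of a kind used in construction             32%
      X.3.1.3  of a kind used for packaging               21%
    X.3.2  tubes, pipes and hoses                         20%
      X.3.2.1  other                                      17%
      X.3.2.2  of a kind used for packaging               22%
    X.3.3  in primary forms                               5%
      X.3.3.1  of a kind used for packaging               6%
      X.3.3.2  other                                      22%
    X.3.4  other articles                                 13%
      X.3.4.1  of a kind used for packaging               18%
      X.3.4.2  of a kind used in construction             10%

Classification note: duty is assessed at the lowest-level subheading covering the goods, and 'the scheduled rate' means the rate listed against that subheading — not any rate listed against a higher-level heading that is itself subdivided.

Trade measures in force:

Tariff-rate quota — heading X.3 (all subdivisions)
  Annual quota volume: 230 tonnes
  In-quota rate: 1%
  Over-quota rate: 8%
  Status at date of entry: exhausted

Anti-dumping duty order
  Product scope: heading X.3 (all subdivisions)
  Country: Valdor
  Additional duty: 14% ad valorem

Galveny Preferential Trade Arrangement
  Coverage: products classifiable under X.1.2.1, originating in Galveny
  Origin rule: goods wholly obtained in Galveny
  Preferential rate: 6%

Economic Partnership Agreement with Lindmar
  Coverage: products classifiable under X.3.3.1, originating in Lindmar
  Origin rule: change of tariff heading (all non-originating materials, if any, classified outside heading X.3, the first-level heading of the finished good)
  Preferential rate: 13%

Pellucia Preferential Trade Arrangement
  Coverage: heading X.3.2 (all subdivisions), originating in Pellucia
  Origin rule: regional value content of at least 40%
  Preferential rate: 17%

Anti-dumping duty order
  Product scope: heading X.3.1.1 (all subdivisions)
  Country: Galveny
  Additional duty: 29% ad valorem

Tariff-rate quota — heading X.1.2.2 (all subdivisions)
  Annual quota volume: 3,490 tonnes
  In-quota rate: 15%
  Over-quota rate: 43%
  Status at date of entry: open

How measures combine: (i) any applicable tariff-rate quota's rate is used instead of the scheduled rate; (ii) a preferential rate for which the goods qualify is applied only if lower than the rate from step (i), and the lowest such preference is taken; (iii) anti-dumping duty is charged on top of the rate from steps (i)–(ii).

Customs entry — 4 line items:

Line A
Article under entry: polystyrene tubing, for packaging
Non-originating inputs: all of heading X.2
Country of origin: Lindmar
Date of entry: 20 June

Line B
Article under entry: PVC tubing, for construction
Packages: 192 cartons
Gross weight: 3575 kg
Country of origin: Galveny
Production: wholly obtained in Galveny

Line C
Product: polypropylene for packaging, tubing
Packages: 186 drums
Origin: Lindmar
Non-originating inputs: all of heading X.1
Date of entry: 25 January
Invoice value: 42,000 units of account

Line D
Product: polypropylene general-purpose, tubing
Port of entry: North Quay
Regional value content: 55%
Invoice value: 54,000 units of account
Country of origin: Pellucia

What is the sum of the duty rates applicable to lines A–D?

67%

Line A: polystyrene → X.1; tubing → X.1.2; for packaging → X.1.2.1. Scheduled 15%. Lindmar agreement on X.3.3.1: X.1.2.1 not covered. → 15%.
Line B: PVC → X.2; tubing → X.2.1; for construction → X.2.1.2. Scheduled 36%. Galveny agreement on X.1.2.1: X.2.1.2 not covered. → 36%.
Line C: polypropylene → X.3; tubing → X.3.2; for packaging → X.3.2.2. Scheduled 22%. quota on X.3 exhausted → over-quota 8%; Lindmar agreement on X.3.3.1: X.3.2.2 not covered. → 8%.
Line D: polypropylene → X.3; tubing → X.3.2; general-purpose → X.3.2.1. Scheduled 17%. quota on X.3 exhausted → over-quota 8%; Pellucia agreement on X.3.2: RVC ≥ 40% → 17% available; preference 17% not lower than 8% → no reduction. → 8%.
Sum: 15% + 36% + 8% + 8% = 67%.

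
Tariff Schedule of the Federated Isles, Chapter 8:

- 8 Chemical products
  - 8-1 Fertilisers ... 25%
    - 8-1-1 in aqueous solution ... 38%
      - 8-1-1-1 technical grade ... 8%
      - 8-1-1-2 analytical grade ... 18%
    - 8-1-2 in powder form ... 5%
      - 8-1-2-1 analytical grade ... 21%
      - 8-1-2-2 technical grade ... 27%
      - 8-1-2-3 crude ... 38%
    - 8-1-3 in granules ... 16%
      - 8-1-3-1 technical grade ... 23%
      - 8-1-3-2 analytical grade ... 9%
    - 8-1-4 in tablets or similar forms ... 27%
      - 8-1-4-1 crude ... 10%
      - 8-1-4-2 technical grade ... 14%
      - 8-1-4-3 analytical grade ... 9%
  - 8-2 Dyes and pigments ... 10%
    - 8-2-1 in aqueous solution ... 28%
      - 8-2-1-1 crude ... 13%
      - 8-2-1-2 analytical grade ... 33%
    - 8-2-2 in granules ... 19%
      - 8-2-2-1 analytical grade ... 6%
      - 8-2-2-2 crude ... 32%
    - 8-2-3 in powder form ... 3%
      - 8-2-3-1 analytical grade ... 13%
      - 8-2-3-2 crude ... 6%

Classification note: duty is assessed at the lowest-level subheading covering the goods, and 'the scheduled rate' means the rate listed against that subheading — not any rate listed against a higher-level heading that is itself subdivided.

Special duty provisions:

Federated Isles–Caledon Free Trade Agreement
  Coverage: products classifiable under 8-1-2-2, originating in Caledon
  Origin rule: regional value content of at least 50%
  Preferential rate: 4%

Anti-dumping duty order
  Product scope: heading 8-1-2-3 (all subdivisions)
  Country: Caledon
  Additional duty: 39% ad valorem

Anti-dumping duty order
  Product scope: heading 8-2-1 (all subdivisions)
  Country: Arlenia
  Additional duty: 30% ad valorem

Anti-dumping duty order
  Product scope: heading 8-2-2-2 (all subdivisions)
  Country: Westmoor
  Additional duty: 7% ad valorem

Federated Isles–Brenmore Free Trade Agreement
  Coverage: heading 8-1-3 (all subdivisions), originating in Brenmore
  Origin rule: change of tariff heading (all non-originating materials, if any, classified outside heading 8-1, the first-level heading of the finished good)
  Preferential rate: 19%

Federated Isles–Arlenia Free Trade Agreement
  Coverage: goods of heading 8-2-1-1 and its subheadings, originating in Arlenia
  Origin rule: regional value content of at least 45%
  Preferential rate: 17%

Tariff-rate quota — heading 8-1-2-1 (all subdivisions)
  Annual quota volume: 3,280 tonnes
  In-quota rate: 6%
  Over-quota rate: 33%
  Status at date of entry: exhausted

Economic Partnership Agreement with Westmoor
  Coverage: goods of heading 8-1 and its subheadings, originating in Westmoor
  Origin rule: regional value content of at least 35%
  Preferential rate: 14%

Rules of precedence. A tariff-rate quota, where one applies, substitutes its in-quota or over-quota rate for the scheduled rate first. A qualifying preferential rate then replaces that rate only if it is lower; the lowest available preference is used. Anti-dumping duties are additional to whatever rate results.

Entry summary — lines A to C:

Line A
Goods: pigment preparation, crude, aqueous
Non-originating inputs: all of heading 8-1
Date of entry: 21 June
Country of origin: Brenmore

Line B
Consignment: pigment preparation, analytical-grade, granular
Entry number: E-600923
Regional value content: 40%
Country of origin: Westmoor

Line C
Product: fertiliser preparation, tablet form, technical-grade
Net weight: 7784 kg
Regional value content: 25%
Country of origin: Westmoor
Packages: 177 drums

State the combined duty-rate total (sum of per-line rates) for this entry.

Line A: pigment → 8-2; aqueous → 8-2-1; crude → 8-2-1-1. Scheduled 13%. Brenmore agreement on 8-1-3: 8-2-1-1 not covered. → 13%.
Line B: pigment → 8-2; granular → 8-2-2; analytical-grade → 8-2-2-1. Scheduled 6%. Westmoor agreement on 8-1: 8-2-2-1 not covered. → 6%.
Line C: fertiliser → 8-1; tablet form → 8-1-4; technical-grade → 8-1-4-2. Scheduled 14%. Westmoor agreement on 8-1: RVC < 35%. → 14%.
Sum: 13% + 6% + 14% = 33%.

33%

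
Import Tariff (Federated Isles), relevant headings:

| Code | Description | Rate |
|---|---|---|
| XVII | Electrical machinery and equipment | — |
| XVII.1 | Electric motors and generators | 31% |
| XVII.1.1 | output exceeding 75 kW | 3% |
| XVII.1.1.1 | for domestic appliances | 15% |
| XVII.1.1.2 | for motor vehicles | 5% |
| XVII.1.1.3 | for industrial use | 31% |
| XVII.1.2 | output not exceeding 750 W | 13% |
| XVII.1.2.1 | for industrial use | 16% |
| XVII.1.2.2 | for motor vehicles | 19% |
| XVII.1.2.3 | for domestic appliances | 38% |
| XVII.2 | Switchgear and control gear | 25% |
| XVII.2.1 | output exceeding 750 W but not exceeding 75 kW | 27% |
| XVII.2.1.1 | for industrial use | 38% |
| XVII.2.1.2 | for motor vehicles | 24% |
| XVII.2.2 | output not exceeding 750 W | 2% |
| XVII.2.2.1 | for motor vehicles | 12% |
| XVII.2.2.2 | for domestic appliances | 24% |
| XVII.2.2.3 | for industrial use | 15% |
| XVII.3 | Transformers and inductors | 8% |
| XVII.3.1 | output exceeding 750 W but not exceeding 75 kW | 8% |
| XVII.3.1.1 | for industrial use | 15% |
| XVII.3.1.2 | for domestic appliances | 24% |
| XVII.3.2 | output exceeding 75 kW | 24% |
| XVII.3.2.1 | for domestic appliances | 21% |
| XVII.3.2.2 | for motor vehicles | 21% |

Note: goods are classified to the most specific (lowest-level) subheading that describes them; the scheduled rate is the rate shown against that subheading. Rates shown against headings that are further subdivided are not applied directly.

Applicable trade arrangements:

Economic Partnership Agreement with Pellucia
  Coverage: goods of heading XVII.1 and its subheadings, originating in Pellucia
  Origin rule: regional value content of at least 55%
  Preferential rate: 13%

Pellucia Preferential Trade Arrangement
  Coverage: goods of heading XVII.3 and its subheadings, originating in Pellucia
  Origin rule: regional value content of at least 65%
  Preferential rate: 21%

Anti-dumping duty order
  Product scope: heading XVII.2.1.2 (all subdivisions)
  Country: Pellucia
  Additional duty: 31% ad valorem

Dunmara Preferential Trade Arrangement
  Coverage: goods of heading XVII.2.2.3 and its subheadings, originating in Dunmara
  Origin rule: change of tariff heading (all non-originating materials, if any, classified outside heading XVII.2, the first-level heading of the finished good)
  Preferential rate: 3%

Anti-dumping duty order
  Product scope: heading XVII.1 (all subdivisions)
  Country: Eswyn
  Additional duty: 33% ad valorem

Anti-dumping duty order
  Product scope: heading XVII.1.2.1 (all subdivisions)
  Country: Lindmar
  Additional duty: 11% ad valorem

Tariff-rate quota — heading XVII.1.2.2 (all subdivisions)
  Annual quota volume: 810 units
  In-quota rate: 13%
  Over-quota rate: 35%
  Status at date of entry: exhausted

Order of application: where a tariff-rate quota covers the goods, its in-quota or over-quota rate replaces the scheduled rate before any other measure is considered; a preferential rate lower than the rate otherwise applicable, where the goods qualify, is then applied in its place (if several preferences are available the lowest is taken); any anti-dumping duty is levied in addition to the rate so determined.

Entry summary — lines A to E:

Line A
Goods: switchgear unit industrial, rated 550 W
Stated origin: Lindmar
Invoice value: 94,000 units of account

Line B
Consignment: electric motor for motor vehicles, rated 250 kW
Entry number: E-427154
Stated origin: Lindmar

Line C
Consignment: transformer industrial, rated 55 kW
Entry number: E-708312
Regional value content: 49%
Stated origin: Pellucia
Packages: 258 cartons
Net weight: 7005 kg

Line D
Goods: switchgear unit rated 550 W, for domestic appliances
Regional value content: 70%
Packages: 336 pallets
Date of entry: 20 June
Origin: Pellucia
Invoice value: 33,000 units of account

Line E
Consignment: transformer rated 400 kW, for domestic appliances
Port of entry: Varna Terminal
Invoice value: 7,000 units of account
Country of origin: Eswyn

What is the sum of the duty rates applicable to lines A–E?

80%

Line A: switchgear unit → XVII.2; rated 550 W → XVII.2.2; industrial → XVII.2.2.3. Scheduled 15%. No special measure applies. → 15%.
Line B: electric motor → XVII.1; rated 250 kW → XVII.1.1; for motor vehicles → XVII.1.1.2. Scheduled 5%. No special measure applies. → 5%.
Line C: transformer → XVII.3; rated 55 kW → XVII.3.1; industrial → XVII.3.1.1. Scheduled 15%. Pellucia agreement on XVII.1: XVII.3.1.1 not covered; Pellucia agreement on XVII.3: RVC < 65%. → 15%.
Line D: switchgear unit → XVII.2; rated 550 W → XVII.2.2; for domestic appliances → XVII.2.2.2. Scheduled 24%. Pellucia agreement on XVII.1: XVII.2.2.2 not covered; Pellucia agreement on XVII.3: XVII.2.2.2 not covered. → 24%.
Line E: transformer → XVII.3; rated 400 kW → XVII.3.2; for domestic appliances → XVII.3.2.1. Scheduled 21%. No special measure applies. → 21%.
Sum: 15% + 5% + 15% + 24% + 21% = 80%.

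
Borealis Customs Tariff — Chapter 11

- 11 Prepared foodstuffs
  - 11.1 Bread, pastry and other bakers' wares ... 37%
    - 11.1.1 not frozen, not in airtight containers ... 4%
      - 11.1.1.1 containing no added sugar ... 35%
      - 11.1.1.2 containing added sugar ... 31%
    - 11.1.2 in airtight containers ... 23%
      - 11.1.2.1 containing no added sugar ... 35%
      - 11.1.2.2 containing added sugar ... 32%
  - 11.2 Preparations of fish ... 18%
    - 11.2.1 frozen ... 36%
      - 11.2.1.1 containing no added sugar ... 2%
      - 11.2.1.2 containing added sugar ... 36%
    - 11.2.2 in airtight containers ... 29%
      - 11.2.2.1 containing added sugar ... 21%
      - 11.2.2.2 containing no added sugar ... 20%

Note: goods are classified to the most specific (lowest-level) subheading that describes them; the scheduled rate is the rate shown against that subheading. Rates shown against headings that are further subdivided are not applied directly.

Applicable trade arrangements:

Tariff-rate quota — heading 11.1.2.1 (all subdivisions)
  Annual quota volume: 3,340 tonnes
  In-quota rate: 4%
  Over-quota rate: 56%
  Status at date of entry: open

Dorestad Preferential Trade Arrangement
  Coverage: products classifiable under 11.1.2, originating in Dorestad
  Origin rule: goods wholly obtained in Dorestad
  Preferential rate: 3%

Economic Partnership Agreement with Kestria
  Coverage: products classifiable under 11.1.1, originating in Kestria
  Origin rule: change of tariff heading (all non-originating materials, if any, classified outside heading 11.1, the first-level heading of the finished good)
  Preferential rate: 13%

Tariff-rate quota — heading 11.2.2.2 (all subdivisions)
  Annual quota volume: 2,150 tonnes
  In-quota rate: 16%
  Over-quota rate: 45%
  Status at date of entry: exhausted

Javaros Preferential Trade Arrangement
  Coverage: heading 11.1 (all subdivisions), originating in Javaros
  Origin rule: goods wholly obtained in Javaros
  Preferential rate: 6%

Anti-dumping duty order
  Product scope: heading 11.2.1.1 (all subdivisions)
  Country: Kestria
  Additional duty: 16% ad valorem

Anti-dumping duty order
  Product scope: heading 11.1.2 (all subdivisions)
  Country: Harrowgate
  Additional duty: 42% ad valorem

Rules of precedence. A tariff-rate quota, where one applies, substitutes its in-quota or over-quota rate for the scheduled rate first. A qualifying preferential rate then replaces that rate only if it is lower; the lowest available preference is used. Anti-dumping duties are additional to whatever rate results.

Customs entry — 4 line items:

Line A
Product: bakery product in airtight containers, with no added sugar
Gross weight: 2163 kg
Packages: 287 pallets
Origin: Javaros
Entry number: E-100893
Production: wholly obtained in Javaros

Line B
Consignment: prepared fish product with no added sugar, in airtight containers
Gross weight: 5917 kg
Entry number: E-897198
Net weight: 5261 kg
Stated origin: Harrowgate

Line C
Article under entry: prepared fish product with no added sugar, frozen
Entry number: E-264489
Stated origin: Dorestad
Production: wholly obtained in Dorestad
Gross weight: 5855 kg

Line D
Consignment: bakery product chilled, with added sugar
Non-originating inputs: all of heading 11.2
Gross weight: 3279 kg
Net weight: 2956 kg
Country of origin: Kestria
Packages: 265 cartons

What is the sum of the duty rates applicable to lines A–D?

64%

Line A: bakery product → 11.1; in airtight containers → 11.1.2; with no added sugar → 11.1.2.1. Scheduled 35%. quota on 11.1.2.1 open → in-quota 4%; Javaros agreement on 11.1: wholly obtained → 6% available; preference 6% not lower than 4% → no reduction. → 4%.
Line B: prepared fish product → 11.2; in airtight containers → 11.2.2; with no added sugar → 11.2.2.2. Scheduled 20%. quota on 11.2.2.2 exhausted → over-quota 45%. → 45%.
Line C: prepared fish product → 11.2; frozen → 11.2.1; with no added sugar → 11.2.1.1. Scheduled 2%. Dorestad agreement on 11.1.2: 11.2.1.1 not covered. → 2%.
Line D: bakery product → 11.1; chilled → 11.1.1; with added sugar → 11.1.1.2. Scheduled 31%. Kestria agreement on 11.1.1: CTH met → 13% available; preferential 13%. → 13%.
Sum: 4% + 45% + 2% + 13% = 64%.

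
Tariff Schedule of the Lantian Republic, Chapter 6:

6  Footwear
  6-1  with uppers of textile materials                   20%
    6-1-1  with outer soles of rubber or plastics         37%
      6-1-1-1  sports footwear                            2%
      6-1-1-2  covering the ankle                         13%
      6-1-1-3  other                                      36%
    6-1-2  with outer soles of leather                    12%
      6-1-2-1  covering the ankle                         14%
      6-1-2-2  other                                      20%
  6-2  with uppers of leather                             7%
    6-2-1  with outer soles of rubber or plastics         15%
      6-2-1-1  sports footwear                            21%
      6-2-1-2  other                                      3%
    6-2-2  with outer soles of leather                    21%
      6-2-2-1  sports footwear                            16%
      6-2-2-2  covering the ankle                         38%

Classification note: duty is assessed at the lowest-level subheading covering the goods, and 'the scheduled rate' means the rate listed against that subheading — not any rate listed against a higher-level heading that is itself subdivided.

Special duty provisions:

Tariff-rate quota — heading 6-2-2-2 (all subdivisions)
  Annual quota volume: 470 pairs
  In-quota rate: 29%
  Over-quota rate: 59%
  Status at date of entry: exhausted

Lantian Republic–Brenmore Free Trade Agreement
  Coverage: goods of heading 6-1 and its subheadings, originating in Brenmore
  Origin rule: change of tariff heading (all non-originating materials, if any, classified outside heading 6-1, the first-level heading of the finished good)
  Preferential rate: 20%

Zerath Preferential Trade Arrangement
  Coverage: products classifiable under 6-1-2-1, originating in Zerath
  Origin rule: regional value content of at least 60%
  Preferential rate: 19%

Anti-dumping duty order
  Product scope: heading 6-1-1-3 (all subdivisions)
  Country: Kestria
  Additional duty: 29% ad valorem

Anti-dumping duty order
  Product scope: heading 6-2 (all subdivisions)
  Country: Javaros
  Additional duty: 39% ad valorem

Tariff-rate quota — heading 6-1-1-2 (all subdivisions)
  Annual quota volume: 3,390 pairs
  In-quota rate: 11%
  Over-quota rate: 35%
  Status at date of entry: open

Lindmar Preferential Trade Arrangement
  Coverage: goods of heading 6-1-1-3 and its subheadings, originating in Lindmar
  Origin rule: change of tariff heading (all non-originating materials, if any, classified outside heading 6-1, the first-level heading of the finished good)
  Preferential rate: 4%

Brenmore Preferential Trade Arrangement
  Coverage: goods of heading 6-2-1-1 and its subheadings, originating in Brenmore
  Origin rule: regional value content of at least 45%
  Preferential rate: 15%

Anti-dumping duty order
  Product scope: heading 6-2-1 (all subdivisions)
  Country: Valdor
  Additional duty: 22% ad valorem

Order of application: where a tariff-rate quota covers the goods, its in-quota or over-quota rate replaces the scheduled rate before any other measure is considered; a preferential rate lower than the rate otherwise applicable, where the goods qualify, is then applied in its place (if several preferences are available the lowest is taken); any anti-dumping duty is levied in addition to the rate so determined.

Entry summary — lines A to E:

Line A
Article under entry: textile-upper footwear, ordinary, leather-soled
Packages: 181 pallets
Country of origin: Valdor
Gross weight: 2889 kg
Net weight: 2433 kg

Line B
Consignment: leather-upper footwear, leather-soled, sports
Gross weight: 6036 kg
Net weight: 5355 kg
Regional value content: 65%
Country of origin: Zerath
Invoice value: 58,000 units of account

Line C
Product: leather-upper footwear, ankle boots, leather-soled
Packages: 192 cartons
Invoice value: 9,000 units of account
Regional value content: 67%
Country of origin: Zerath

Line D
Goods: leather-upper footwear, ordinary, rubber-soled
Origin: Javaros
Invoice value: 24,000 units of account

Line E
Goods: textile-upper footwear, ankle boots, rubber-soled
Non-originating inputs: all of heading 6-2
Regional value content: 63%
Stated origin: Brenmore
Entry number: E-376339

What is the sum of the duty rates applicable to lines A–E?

Line A: textile-upper → 6-1; leather-soled → 6-1-2; ordinary → 6-1-2-2. Scheduled 20%. No special measure applies. → 20%.
Line B: leather-upper → 6-2; leather-soled → 6-2-2; sports → 6-2-2-1. Scheduled 16%. Zerath agreement on 6-1-2-1: 6-2-2-1 not covered. → 16%.
Line C: leather-upper → 6-2; leather-soled → 6-2-2; ankle boots → 6-2-2-2. Scheduled 38%. quota on 6-2-2-2 exhausted → over-quota 59%; Zerath agreement on 6-1-2-1: 6-2-2-2 not covered. → 59%.
Line D: leather-upper → 6-2; rubber-soled → 6-2-1; ordinary → 6-2-1-2. Scheduled 3%. anti-dumping (Javaros, 6-2): +39%; total 3% + 39% = 42%. → 42%.
Line E: textile-upper → 6-1; rubber-soled → 6-1-1; ankle boots → 6-1-1-2. Scheduled 13%. quota on 6-1-1-2 open → in-quota 11%; Brenmore agreement on 6-1: CTH met → 20% available; Brenmore agreement on 6-2-1-1: 6-1-1-2 not covered; preference 20% not lower than 11% → no reduction. → 11%.
Sum: 20% + 16% + 59% + 42% + 11% = 148%.

148%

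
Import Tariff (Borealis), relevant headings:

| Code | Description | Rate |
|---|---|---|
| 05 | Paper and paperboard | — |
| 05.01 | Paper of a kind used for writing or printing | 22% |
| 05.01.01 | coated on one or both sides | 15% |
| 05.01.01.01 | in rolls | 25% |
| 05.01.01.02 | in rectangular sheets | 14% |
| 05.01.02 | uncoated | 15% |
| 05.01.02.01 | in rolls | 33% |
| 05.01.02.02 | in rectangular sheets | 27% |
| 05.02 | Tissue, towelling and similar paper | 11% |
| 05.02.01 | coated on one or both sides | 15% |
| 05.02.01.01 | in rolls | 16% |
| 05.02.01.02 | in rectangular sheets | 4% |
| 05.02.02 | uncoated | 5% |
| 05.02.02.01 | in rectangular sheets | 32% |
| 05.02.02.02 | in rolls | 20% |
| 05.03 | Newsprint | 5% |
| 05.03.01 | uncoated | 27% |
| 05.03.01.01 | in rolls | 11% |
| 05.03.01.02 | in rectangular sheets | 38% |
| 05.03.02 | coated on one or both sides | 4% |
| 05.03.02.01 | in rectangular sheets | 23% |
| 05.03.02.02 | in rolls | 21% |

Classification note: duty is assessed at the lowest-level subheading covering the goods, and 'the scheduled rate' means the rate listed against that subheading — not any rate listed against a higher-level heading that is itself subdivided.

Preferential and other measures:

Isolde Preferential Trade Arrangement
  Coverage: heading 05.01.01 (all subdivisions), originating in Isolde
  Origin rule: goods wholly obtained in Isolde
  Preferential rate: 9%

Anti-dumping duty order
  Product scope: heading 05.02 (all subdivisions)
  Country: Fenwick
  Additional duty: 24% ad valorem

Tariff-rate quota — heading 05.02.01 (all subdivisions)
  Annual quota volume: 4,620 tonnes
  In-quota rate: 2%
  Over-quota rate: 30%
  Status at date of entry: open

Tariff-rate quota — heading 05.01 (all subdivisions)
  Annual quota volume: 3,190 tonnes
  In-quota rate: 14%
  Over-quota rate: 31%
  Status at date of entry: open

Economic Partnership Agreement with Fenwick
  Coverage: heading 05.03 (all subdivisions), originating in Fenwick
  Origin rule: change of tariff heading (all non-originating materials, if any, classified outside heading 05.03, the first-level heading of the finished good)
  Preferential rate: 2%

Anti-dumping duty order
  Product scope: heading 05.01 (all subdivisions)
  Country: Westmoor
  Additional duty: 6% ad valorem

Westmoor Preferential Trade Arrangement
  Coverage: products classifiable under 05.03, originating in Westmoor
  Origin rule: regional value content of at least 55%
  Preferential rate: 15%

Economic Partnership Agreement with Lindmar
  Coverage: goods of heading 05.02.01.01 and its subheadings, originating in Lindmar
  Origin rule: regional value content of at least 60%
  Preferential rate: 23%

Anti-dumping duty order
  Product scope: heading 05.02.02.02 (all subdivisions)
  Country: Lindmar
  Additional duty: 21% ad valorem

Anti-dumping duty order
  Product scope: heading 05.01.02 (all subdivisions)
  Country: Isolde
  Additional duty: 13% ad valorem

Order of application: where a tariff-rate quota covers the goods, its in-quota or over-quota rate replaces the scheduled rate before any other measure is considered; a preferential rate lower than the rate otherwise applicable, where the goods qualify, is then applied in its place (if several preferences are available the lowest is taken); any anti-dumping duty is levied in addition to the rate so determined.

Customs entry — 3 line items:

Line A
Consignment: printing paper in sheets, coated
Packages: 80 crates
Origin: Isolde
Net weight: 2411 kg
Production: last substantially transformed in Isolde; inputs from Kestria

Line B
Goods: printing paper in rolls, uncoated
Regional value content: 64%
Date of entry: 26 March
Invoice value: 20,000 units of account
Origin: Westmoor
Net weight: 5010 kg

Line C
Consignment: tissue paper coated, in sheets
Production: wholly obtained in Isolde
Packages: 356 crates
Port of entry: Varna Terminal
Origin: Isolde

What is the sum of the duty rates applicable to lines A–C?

36%

Line A: printing paper → 05.01; coated → 05.01.01; in sheets → 05.01.01.02. Scheduled 14%. quota on 05.01 open → in-quota 14%; Isolde agreement on 05.01.01: not wholly obtained. → 14%.
Line B: printing paper → 05.01; uncoated → 05.01.02; in rolls → 05.01.02.01. Scheduled 33%. quota on 05.01 open → in-quota 14%; Westmoor agreement on 05.03: 05.01.02.01 not covered; anti-dumping (Westmoor, 05.01): +6%; total 14% + 6% = 20%. → 20%.
Line C: tissue paper → 05.02; coated → 05.02.01; in sheets → 05.02.01.02. Scheduled 4%. quota on 05.02.01 open → in-quota 2%; Isolde agreement on 05.01.01: 05.02.01.02 not covered. → 2%.
Sum: 14% + 20% + 2% = 36%.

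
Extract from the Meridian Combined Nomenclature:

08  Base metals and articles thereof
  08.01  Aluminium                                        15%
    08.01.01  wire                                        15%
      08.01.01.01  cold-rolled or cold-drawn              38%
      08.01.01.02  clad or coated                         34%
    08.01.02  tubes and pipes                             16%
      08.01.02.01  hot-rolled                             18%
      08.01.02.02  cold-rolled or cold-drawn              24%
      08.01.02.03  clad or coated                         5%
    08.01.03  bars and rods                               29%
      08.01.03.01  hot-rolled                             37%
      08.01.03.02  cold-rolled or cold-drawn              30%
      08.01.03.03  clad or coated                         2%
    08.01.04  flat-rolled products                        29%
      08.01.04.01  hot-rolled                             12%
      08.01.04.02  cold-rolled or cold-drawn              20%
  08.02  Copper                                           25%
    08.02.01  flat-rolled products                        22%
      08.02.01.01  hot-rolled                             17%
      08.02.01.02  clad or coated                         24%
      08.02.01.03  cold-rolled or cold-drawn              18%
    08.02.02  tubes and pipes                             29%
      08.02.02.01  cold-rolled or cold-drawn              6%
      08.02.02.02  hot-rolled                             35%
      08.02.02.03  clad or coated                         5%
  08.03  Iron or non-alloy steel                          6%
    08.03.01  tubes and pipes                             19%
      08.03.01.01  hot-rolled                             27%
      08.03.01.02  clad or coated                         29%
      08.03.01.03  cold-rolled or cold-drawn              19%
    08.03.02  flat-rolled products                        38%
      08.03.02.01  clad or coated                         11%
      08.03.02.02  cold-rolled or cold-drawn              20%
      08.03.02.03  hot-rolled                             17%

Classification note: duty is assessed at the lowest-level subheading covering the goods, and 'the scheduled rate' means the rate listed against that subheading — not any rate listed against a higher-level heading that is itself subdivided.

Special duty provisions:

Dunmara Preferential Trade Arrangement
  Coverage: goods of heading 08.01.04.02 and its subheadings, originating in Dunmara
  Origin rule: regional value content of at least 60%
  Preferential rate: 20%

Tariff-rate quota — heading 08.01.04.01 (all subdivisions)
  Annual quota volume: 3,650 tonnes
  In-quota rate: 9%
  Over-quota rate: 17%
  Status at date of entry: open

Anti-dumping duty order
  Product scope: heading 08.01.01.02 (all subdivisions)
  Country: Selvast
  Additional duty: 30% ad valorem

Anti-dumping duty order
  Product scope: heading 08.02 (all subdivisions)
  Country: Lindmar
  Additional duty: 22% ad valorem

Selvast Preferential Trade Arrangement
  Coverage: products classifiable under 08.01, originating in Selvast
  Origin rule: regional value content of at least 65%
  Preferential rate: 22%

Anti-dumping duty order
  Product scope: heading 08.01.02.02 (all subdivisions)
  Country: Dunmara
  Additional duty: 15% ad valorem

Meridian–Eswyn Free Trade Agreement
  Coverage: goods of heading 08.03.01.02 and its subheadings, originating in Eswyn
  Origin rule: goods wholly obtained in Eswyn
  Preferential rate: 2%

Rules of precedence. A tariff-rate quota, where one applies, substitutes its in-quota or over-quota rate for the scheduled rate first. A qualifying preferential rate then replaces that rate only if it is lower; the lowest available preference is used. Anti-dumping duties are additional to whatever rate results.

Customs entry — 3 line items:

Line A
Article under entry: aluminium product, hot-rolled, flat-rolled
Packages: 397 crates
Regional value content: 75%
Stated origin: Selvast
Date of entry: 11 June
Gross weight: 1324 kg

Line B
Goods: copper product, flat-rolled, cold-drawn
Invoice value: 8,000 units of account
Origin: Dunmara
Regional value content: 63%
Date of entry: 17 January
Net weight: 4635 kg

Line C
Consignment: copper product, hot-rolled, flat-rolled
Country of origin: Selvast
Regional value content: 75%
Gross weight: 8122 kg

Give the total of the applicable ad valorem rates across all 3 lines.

44%

Line A: aluminium → 08.01; flat-rolled → 08.01.04; hot-rolled → 08.01.04.01. Scheduled 12%. quota on 08.01.04.01 open → in-quota 9%; Selvast agreement on 08.01: RVC ≥ 65% → 22% available; preference 22% not lower than 9% → no reduction. → 9%.
Line B: copper → 08.02; flat-rolled → 08.02.01; cold-drawn → 08.02.01.03. Scheduled 18%. Dunmara agreement on 08.01.04.02: 08.02.01.03 not covered. → 18%.
Line C: copper → 08.02; flat-rolled → 08.02.01; hot-rolled → 08.02.01.01. Scheduled 17%. Selvast agreement on 08.01: 08.02.01.01 not covered. → 17%.
Sum: 9% + 18% + 17% = 44%.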